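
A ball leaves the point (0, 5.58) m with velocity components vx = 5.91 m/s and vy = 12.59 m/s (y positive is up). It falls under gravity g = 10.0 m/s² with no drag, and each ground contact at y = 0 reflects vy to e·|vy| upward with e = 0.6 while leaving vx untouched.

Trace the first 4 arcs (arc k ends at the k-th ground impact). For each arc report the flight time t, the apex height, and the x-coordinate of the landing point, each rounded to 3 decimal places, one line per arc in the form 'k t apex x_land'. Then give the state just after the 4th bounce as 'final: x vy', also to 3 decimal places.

1 2.902 13.505 17.154
2 1.972 4.862 28.809
3 1.183 1.750 35.803
4 0.710 0.630 39.999
final: 39.999 2.130

Arc 1: start y=5.580, vy=12.590 → t=2.902, apex=13.505, x_land=17.154, impact vy=-16.435
  bounce: vy ← 0.6·16.435 = 9.861
Arc 2: start y=0.000, vy=9.861 → t=1.972, apex=4.862, x_land=28.809, impact vy=-9.861
  bounce: vy ← 0.6·9.861 = 5.917
Arc 3: start y=0.000, vy=5.917 → t=1.183, apex=1.750, x_land=35.803, impact vy=-5.917
  bounce: vy ← 0.6·5.917 = 3.550
Arc 4: start y=0.000, vy=3.550 → t=0.710, apex=0.630, x_land=39.999, impact vy=-3.550
  bounce: vy ← 0.6·3.550 = 2.130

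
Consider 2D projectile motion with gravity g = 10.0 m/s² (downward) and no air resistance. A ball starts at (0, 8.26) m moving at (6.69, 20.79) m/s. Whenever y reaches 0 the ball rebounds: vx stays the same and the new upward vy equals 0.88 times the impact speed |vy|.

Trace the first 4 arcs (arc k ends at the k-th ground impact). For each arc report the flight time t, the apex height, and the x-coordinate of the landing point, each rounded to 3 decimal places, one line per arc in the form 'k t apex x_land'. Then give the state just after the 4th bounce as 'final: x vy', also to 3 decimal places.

1 4.523 29.871 30.260
2 4.302 23.132 59.040
3 3.786 17.914 84.365
4 3.331 13.872 106.652
final: 106.652 14.658

Arc 1: start y=8.260, vy=20.790 → t=4.523, apex=29.871, x_land=30.260, impact vy=-24.442
  bounce: vy ← 0.88·24.442 = 21.509
Arc 2: start y=0.000, vy=21.509 → t=4.302, apex=23.132, x_land=59.040, impact vy=-21.509
  bounce: vy ← 0.88·21.509 = 18.928
Arc 3: start y=0.000, vy=18.928 → t=3.786, apex=17.914, x_land=84.365, impact vy=-18.928
  bounce: vy ← 0.88·18.928 = 16.657
Arc 4: start y=0.000, vy=16.657 → t=3.331, apex=13.872, x_land=106.652, impact vy=-16.657
  bounce: vy ← 0.88·16.657 = 14.658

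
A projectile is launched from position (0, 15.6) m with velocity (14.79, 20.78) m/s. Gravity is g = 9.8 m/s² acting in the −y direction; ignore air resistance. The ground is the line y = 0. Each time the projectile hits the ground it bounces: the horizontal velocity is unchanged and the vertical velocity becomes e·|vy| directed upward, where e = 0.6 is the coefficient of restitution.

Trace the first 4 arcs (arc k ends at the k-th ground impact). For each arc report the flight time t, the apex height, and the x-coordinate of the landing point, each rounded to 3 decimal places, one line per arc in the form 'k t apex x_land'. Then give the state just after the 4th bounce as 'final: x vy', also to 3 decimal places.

1 4.892 37.631 72.348
2 3.325 13.547 121.532
3 1.995 4.877 151.042
4 1.197 1.756 168.748
final: 168.748 3.520

Arc 1: start y=15.600, vy=20.780 → t=4.892, apex=37.631, x_land=72.348, impact vy=-27.158
  bounce: vy ← 0.6·27.158 = 16.295
Arc 2: start y=0.000, vy=16.295 → t=3.325, apex=13.547, x_land=121.532, impact vy=-16.295
  bounce: vy ← 0.6·16.295 = 9.777
Arc 3: start y=0.000, vy=9.777 → t=1.995, apex=4.877, x_land=151.042, impact vy=-9.777
  bounce: vy ← 0.6·9.777 = 5.866
Arc 4: start y=0.000, vy=5.866 → t=1.197, apex=1.756, x_land=168.748, impact vy=-5.866
  bounce: vy ← 0.6·5.866 = 3.520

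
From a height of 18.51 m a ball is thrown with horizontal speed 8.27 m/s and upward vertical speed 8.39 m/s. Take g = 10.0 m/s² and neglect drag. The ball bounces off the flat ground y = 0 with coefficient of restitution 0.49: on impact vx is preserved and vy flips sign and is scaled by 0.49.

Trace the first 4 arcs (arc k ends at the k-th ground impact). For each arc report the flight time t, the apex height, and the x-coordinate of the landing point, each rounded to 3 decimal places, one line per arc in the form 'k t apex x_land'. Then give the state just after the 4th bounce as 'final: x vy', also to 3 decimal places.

Arc 1: start y=18.510, vy=8.390 → t=2.938, apex=22.030, x_land=24.297, impact vy=-20.990
  bounce: vy ← 0.49·20.990 = 10.285
Arc 2: start y=0.000, vy=10.285 → t=2.057, apex=5.289, x_land=41.309, impact vy=-10.285
  bounce: vy ← 0.49·10.285 = 5.040
Arc 3: start y=0.000, vy=5.040 → t=1.008, apex=1.270, x_land=49.645, impact vy=-5.040
  bounce: vy ← 0.49·5.040 = 2.469
Arc 4: start y=0.000, vy=2.469 → t=0.494, apex=0.305, x_land=53.730, impact vy=-2.469
  bounce: vy ← 0.49·2.469 = 1.210

1 2.938 22.030 24.297
2 2.057 5.289 41.309
3 1.008 1.270 49.645
4 0.494 0.305 53.730
final: 53.730 1.210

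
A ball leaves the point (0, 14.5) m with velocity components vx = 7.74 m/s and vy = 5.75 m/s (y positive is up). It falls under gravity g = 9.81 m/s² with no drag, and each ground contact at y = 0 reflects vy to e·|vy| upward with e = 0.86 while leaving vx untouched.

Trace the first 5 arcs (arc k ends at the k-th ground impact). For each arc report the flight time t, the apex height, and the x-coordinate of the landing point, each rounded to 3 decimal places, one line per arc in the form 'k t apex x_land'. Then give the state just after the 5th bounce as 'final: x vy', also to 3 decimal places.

Arc 1: start y=14.500, vy=5.750 → t=2.403, apex=16.185, x_land=18.597, impact vy=-17.820
  bounce: vy ← 0.86·17.820 = 15.325
Arc 2: start y=0.000, vy=15.325 → t=3.124, apex=11.971, x_land=42.779, impact vy=-15.325
  bounce: vy ← 0.86·15.325 = 13.180
Arc 3: start y=0.000, vy=13.180 → t=2.687, apex=8.853, x_land=63.577, impact vy=-13.180
  bounce: vy ← 0.86·13.180 = 11.335
Arc 4: start y=0.000, vy=11.335 → t=2.311, apex=6.548, x_land=81.462, impact vy=-11.335
  bounce: vy ← 0.86·11.335 = 9.748
Arc 5: start y=0.000, vy=9.748 → t=1.987, apex=4.843, x_land=96.844, impact vy=-9.748
  bounce: vy ← 0.86·9.748 = 8.383

1 2.403 16.185 18.597
2 3.124 11.971 42.779
3 2.687 8.853 63.577
4 2.311 6.548 81.462
5 1.987 4.843 96.844
final: 96.844 8.383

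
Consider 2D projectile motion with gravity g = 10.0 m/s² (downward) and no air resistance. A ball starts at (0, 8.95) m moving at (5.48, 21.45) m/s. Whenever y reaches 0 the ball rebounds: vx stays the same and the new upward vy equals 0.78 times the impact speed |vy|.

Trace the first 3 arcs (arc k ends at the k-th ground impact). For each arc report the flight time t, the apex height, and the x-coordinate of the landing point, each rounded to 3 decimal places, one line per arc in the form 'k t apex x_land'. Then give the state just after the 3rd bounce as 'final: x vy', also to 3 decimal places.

Arc 1: start y=8.950, vy=21.450 → t=4.673, apex=31.955, x_land=25.608, impact vy=-25.280
  bounce: vy ← 0.78·25.280 = 19.719
Arc 2: start y=0.000, vy=19.719 → t=3.944, apex=19.441, x_land=47.220, impact vy=-19.719
  bounce: vy ← 0.78·19.719 = 15.381
Arc 3: start y=0.000, vy=15.381 → t=3.076, apex=11.828, x_land=64.077, impact vy=-15.381
  bounce: vy ← 0.78·15.381 = 11.997

1 4.673 31.955 25.608
2 3.944 19.441 47.220
3 3.076 11.828 64.077
final: 64.077 11.997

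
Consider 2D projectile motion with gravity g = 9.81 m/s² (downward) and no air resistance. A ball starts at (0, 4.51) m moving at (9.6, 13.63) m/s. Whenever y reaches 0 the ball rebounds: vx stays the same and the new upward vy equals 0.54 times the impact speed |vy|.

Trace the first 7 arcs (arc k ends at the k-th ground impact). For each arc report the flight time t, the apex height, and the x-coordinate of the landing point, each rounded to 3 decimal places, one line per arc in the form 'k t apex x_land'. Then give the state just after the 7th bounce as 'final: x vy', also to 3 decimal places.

Arc 1: start y=4.510, vy=13.630 → t=3.078, apex=13.979, x_land=29.545, impact vy=-16.561
  bounce: vy ← 0.54·16.561 = 8.943
Arc 2: start y=0.000, vy=8.943 → t=1.823, apex=4.076, x_land=47.047, impact vy=-8.943
  bounce: vy ← 0.54·8.943 = 4.829
Arc 3: start y=0.000, vy=4.829 → t=0.985, apex=1.189, x_land=56.499, impact vy=-4.829
  bounce: vy ← 0.54·4.829 = 2.608
Arc 4: start y=0.000, vy=2.608 → t=0.532, apex=0.347, x_land=61.603, impact vy=-2.608
  bounce: vy ← 0.54·2.608 = 1.408
Arc 5: start y=0.000, vy=1.408 → t=0.287, apex=0.101, x_land=64.359, impact vy=-1.408
  bounce: vy ← 0.54·1.408 = 0.760
Arc 6: start y=0.000, vy=0.760 → t=0.155, apex=0.029, x_land=65.847, impact vy=-0.760
  bounce: vy ← 0.54·0.760 = 0.411
Arc 7: start y=0.000, vy=0.411 → t=0.084, apex=0.009, x_land=66.651, impact vy=-0.411
  bounce: vy ← 0.54·0.411 = 0.222

1 3.078 13.979 29.545
2 1.823 4.076 47.047
3 0.985 1.189 56.499
4 0.532 0.347 61.603
5 0.287 0.101 64.359
6 0.155 0.029 65.847
7 0.084 0.009 66.651
final: 66.651 0.222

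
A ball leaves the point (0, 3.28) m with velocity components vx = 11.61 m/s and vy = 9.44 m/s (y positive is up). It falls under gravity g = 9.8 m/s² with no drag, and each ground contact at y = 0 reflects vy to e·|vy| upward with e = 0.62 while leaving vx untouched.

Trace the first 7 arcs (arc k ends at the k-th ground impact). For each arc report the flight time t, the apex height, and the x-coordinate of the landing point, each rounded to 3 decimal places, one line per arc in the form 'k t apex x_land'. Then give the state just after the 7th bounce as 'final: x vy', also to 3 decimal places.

Arc 1: start y=3.280, vy=9.440 → t=2.227, apex=7.827, x_land=25.857, impact vy=-12.386
  bounce: vy ← 0.62·12.386 = 7.679
Arc 2: start y=0.000, vy=7.679 → t=1.567, apex=3.009, x_land=44.051, impact vy=-7.679
  bounce: vy ← 0.62·7.679 = 4.761
Arc 3: start y=0.000, vy=4.761 → t=0.972, apex=1.156, x_land=55.332, impact vy=-4.761
  bounce: vy ← 0.62·4.761 = 2.952
Arc 4: start y=0.000, vy=2.952 → t=0.602, apex=0.445, x_land=62.326, impact vy=-2.952
  bounce: vy ← 0.62·2.952 = 1.830
Arc 5: start y=0.000, vy=1.830 → t=0.373, apex=0.171, x_land=66.662, impact vy=-1.830
  bounce: vy ← 0.62·1.830 = 1.135
Arc 6: start y=0.000, vy=1.135 → t=0.232, apex=0.066, x_land=69.351, impact vy=-1.135
  bounce: vy ← 0.62·1.135 = 0.704
Arc 7: start y=0.000, vy=0.704 → t=0.144, apex=0.025, x_land=71.018, impact vy=-0.704
  bounce: vy ← 0.62·0.704 = 0.436

1 2.227 7.827 25.857
2 1.567 3.009 44.051
3 0.972 1.156 55.332
4 0.602 0.445 62.326
5 0.373 0.171 66.662
6 0.232 0.066 69.351
7 0.144 0.025 71.018
final: 71.018 0.436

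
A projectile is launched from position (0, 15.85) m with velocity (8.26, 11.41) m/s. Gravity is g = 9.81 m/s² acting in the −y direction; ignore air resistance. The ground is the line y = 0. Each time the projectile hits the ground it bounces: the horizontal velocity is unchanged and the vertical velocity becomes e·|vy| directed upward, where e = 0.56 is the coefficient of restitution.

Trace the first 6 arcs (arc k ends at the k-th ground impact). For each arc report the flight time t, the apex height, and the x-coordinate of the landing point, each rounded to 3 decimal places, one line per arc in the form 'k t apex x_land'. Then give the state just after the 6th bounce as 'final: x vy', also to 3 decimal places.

1 3.304 22.485 27.292
2 2.398 7.051 47.100
3 1.343 2.211 58.192
4 0.752 0.693 64.404
5 0.421 0.217 67.882
6 0.236 0.068 69.830
final: 69.830 0.648

Arc 1: start y=15.850, vy=11.410 → t=3.304, apex=22.485, x_land=27.292, impact vy=-21.004
  bounce: vy ← 0.56·21.004 = 11.762
Arc 2: start y=0.000, vy=11.762 → t=2.398, apex=7.051, x_land=47.100, impact vy=-11.762
  bounce: vy ← 0.56·11.762 = 6.587
Arc 3: start y=0.000, vy=6.587 → t=1.343, apex=2.211, x_land=58.192, impact vy=-6.587
  bounce: vy ← 0.56·6.587 = 3.689
Arc 4: start y=0.000, vy=3.689 → t=0.752, apex=0.693, x_land=64.404, impact vy=-3.689
  bounce: vy ← 0.56·3.689 = 2.066
Arc 5: start y=0.000, vy=2.066 → t=0.421, apex=0.217, x_land=67.882, impact vy=-2.066
  bounce: vy ← 0.56·2.066 = 1.157
Arc 6: start y=0.000, vy=1.157 → t=0.236, apex=0.068, x_land=69.830, impact vy=-1.157
  bounce: vy ← 0.56·1.157 = 0.648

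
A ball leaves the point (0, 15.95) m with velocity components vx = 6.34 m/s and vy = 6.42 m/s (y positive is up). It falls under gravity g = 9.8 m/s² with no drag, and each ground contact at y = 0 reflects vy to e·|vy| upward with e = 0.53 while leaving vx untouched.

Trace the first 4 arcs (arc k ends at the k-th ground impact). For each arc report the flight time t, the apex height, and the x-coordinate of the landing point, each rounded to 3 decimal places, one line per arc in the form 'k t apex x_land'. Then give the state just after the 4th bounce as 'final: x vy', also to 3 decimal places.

1 2.575 18.053 16.323
2 2.035 5.071 29.222
3 1.078 1.424 36.059
4 0.572 0.400 39.682
final: 39.682 1.484

Arc 1: start y=15.950, vy=6.420 → t=2.575, apex=18.053, x_land=16.323, impact vy=-18.811
  bounce: vy ← 0.53·18.811 = 9.970
Arc 2: start y=0.000, vy=9.970 → t=2.035, apex=5.071, x_land=29.222, impact vy=-9.970
  bounce: vy ← 0.53·9.970 = 5.284
Arc 3: start y=0.000, vy=5.284 → t=1.078, apex=1.424, x_land=36.059, impact vy=-5.284
  bounce: vy ← 0.53·5.284 = 2.800
Arc 4: start y=0.000, vy=2.800 → t=0.572, apex=0.400, x_land=39.682, impact vy=-2.800
  bounce: vy ← 0.53·2.800 = 1.484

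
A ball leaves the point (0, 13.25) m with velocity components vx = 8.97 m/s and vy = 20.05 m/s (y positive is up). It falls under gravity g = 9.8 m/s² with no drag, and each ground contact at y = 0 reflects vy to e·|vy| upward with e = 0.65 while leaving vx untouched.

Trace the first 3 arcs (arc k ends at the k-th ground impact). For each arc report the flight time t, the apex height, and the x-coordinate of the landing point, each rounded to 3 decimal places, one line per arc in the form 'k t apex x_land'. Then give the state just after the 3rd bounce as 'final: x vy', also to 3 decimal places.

Arc 1: start y=13.250, vy=20.050 → t=4.671, apex=33.760, x_land=41.897, impact vy=-25.724
  bounce: vy ← 0.65·25.724 = 16.720
Arc 2: start y=0.000, vy=16.720 → t=3.412, apex=14.264, x_land=72.505, impact vy=-16.720
  bounce: vy ← 0.65·16.720 = 10.868
Arc 3: start y=0.000, vy=10.868 → t=2.218, apex=6.026, x_land=92.401, impact vy=-10.868
  bounce: vy ← 0.65·10.868 = 7.064

1 4.671 33.760 41.897
2 3.412 14.264 72.505
3 2.218 6.026 92.401
final: 92.401 7.064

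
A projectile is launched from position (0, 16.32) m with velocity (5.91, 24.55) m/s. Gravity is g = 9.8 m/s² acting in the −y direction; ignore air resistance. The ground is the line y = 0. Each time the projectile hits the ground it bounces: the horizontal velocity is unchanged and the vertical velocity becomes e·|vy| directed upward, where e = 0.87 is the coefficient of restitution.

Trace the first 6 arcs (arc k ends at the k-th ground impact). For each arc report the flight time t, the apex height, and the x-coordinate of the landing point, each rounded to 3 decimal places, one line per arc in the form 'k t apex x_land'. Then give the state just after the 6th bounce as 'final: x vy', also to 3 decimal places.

1 5.604 47.070 33.122
2 5.393 35.627 64.995
3 4.692 26.966 92.723
4 4.082 20.411 116.847
5 3.551 15.449 137.835
6 3.090 11.693 156.095
final: 156.095 13.171

Arc 1: start y=16.320, vy=24.550 → t=5.604, apex=47.070, x_land=33.122, impact vy=-30.374
  bounce: vy ← 0.87·30.374 = 26.425
Arc 2: start y=0.000, vy=26.425 → t=5.393, apex=35.627, x_land=64.995, impact vy=-26.425
  bounce: vy ← 0.87·26.425 = 22.990
Arc 3: start y=0.000, vy=22.990 → t=4.692, apex=26.966, x_land=92.723, impact vy=-22.990
  bounce: vy ← 0.87·22.990 = 20.001
Arc 4: start y=0.000, vy=20.001 → t=4.082, apex=20.411, x_land=116.847, impact vy=-20.001
  bounce: vy ← 0.87·20.001 = 17.401
Arc 5: start y=0.000, vy=17.401 → t=3.551, apex=15.449, x_land=137.835, impact vy=-17.401
  bounce: vy ← 0.87·17.401 = 15.139
Arc 6: start y=0.000, vy=15.139 → t=3.090, apex=11.693, x_land=156.095, impact vy=-15.139
  bounce: vy ← 0.87·15.139 = 13.171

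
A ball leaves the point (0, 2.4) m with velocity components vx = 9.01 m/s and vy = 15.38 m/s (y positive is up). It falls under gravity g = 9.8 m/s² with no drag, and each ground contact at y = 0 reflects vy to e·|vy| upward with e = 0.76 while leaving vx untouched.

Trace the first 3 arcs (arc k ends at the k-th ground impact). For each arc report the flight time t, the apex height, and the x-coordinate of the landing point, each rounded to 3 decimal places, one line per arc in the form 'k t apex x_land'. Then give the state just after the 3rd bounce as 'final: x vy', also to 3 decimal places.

Arc 1: start y=2.400, vy=15.380 → t=3.288, apex=14.469, x_land=29.623, impact vy=-16.840
  bounce: vy ← 0.76·16.840 = 12.798
Arc 2: start y=0.000, vy=12.798 → t=2.612, apex=8.357, x_land=53.156, impact vy=-12.798
  bounce: vy ← 0.76·12.798 = 9.727
Arc 3: start y=0.000, vy=9.727 → t=1.985, apex=4.827, x_land=71.041, impact vy=-9.727
  bounce: vy ← 0.76·9.727 = 7.392

1 3.288 14.469 29.623
2 2.612 8.357 53.156
3 1.985 4.827 71.041
final: 71.041 7.392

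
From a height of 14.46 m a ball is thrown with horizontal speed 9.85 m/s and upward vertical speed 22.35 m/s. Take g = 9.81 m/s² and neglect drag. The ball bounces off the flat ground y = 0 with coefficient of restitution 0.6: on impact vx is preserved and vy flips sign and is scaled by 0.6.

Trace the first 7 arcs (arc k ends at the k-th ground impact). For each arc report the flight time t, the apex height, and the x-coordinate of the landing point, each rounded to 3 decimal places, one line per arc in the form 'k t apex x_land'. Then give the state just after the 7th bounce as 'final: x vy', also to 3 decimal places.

1 5.131 39.920 50.541
2 3.423 14.371 84.262
3 2.054 5.174 104.494
4 1.232 1.863 116.633
5 0.739 0.671 123.917
6 0.444 0.241 128.287
7 0.266 0.087 130.909
final: 130.909 0.783

Arc 1: start y=14.460, vy=22.350 → t=5.131, apex=39.920, x_land=50.541, impact vy=-27.986
  bounce: vy ← 0.6·27.986 = 16.792
Arc 2: start y=0.000, vy=16.792 → t=3.423, apex=14.371, x_land=84.262, impact vy=-16.792
  bounce: vy ← 0.6·16.792 = 10.075
Arc 3: start y=0.000, vy=10.075 → t=2.054, apex=5.174, x_land=104.494, impact vy=-10.075
  bounce: vy ← 0.6·10.075 = 6.045
Arc 4: start y=0.000, vy=6.045 → t=1.232, apex=1.863, x_land=116.633, impact vy=-6.045
  bounce: vy ← 0.6·6.045 = 3.627
Arc 5: start y=0.000, vy=3.627 → t=0.739, apex=0.671, x_land=123.917, impact vy=-3.627
  bounce: vy ← 0.6·3.627 = 2.176
Arc 6: start y=0.000, vy=2.176 → t=0.444, apex=0.241, x_land=128.287, impact vy=-2.176
  bounce: vy ← 0.6·2.176 = 1.306
Arc 7: start y=0.000, vy=1.306 → t=0.266, apex=0.087, x_land=130.909, impact vy=-1.306
  bounce: vy ← 0.6·1.306 = 0.783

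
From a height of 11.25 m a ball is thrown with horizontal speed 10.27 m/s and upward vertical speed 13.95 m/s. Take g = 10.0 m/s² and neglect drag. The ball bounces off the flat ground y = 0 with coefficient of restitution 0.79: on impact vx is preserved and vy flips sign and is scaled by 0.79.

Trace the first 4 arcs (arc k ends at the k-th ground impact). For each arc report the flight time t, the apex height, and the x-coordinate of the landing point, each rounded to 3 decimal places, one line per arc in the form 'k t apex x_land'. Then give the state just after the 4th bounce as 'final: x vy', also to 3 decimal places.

1 3.443 20.980 35.364
2 3.237 13.094 68.603
3 2.557 8.172 94.862
4 2.020 5.100 115.606
final: 115.606 7.979

Arc 1: start y=11.250, vy=13.950 → t=3.443, apex=20.980, x_land=35.364, impact vy=-20.484
  bounce: vy ← 0.79·20.484 = 16.183
Arc 2: start y=0.000, vy=16.183 → t=3.237, apex=13.094, x_land=68.603, impact vy=-16.183
  bounce: vy ← 0.79·16.183 = 12.784
Arc 3: start y=0.000, vy=12.784 → t=2.557, apex=8.172, x_land=94.862, impact vy=-12.784
  bounce: vy ← 0.79·12.784 = 10.100
Arc 4: start y=0.000, vy=10.100 → t=2.020, apex=5.100, x_land=115.606, impact vy=-10.100
  bounce: vy ← 0.79·10.100 = 7.979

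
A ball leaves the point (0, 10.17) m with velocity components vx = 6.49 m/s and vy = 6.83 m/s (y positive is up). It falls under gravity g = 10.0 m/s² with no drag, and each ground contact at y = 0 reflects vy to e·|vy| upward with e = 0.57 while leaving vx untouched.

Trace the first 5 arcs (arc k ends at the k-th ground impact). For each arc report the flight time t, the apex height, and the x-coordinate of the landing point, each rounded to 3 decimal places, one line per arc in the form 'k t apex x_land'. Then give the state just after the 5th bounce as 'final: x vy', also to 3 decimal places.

Arc 1: start y=10.170, vy=6.830 → t=2.264, apex=12.502, x_land=14.695, impact vy=-15.813
  bounce: vy ← 0.57·15.813 = 9.013
Arc 2: start y=0.000, vy=9.013 → t=1.803, apex=4.062, x_land=26.395, impact vy=-9.013
  bounce: vy ← 0.57·9.013 = 5.138
Arc 3: start y=0.000, vy=5.138 → t=1.028, apex=1.320, x_land=33.063, impact vy=-5.138
  bounce: vy ← 0.57·5.138 = 2.928
Arc 4: start y=0.000, vy=2.928 → t=0.586, apex=0.429, x_land=36.864, impact vy=-2.928
  bounce: vy ← 0.57·2.928 = 1.669
Arc 5: start y=0.000, vy=1.669 → t=0.334, apex=0.139, x_land=39.031, impact vy=-1.669
  bounce: vy ← 0.57·1.669 = 0.951

1 2.264 12.502 14.695
2 1.803 4.062 26.395
3 1.028 1.320 33.063
4 0.586 0.429 36.864
5 0.334 0.139 39.031
final: 39.031 0.951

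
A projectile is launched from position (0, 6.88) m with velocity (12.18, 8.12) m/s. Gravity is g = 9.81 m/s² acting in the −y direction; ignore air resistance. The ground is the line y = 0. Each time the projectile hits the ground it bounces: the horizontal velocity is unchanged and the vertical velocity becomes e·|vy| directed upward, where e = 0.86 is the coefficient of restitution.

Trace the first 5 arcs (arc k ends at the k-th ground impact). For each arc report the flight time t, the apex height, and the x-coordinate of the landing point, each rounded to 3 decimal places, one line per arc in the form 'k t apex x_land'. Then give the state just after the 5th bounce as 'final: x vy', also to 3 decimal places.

Arc 1: start y=6.880, vy=8.120 → t=2.273, apex=10.241, x_land=27.681, impact vy=-14.175
  bounce: vy ← 0.86·14.175 = 12.190
Arc 2: start y=0.000, vy=12.190 → t=2.485, apex=7.574, x_land=57.951, impact vy=-12.190
  bounce: vy ← 0.86·12.190 = 10.484
Arc 3: start y=0.000, vy=10.484 → t=2.137, apex=5.602, x_land=83.984, impact vy=-10.484
  bounce: vy ← 0.86·10.484 = 9.016
Arc 4: start y=0.000, vy=9.016 → t=1.838, apex=4.143, x_land=106.372, impact vy=-9.016
  bounce: vy ← 0.86·9.016 = 7.754
Arc 5: start y=0.000, vy=7.754 → t=1.581, apex=3.064, x_land=125.625, impact vy=-7.754
  bounce: vy ← 0.86·7.754 = 6.668

1 2.273 10.241 27.681
2 2.485 7.574 57.951
3 2.137 5.602 83.984
4 1.838 4.143 106.372
5 1.581 3.064 125.625
final: 125.625 6.668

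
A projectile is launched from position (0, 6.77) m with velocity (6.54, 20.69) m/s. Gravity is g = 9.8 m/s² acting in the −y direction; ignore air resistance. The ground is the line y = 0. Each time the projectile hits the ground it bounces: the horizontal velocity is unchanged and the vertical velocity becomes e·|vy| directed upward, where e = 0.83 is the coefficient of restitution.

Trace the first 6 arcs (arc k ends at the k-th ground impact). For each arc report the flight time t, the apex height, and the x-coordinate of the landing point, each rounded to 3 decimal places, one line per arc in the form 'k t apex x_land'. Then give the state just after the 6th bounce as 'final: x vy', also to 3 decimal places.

1 4.528 28.611 29.611
2 4.011 19.710 55.844
3 3.329 13.578 77.617
4 2.763 9.354 95.689
5 2.294 6.444 110.689
6 1.904 4.439 123.139
final: 123.139 7.742

Arc 1: start y=6.770, vy=20.690 → t=4.528, apex=28.611, x_land=29.611, impact vy=-23.681
  bounce: vy ← 0.83·23.681 = 19.655
Arc 2: start y=0.000, vy=19.655 → t=4.011, apex=19.710, x_land=55.844, impact vy=-19.655
  bounce: vy ← 0.83·19.655 = 16.314
Arc 3: start y=0.000, vy=16.314 → t=3.329, apex=13.578, x_land=77.617, impact vy=-16.314
  bounce: vy ← 0.83·16.314 = 13.540
Arc 4: start y=0.000, vy=13.540 → t=2.763, apex=9.354, x_land=95.689, impact vy=-13.540
  bounce: vy ← 0.83·13.540 = 11.238
Arc 5: start y=0.000, vy=11.238 → t=2.294, apex=6.444, x_land=110.689, impact vy=-11.238
  bounce: vy ← 0.83·11.238 = 9.328
Arc 6: start y=0.000, vy=9.328 → t=1.904, apex=4.439, x_land=123.139, impact vy=-9.328
  bounce: vy ← 0.83·9.328 = 7.742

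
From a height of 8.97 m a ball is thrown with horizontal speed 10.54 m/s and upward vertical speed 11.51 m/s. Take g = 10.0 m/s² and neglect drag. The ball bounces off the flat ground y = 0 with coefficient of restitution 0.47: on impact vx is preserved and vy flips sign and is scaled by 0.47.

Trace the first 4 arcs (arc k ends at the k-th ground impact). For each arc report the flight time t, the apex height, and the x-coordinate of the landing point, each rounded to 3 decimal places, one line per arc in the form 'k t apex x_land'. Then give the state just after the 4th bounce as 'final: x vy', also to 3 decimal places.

Arc 1: start y=8.970, vy=11.510 → t=2.917, apex=15.594, x_land=30.745, impact vy=-17.660
  bounce: vy ← 0.47·17.660 = 8.300
Arc 2: start y=0.000, vy=8.300 → t=1.660, apex=3.445, x_land=48.242, impact vy=-8.300
  bounce: vy ← 0.47·8.300 = 3.901
Arc 3: start y=0.000, vy=3.901 → t=0.780, apex=0.761, x_land=56.466, impact vy=-3.901
  bounce: vy ← 0.47·3.901 = 1.834
Arc 4: start y=0.000, vy=1.834 → t=0.367, apex=0.168, x_land=60.331, impact vy=-1.834
  bounce: vy ← 0.47·1.834 = 0.862

1 2.917 15.594 30.745
2 1.660 3.445 48.242
3 0.780 0.761 56.466
4 0.367 0.168 60.331
final: 60.331 0.862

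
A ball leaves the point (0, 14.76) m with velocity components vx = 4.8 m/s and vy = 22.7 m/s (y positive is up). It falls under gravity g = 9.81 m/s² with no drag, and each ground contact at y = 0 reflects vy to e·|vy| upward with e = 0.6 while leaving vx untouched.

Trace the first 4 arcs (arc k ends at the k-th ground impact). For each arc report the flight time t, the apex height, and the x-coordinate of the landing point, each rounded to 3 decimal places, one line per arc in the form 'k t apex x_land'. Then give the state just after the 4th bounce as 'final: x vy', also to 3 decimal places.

1 5.206 41.024 24.989
2 3.470 14.768 41.646
3 2.082 5.317 51.641
4 1.249 1.914 57.638
final: 57.638 3.677

Arc 1: start y=14.760, vy=22.700 → t=5.206, apex=41.024, x_land=24.989, impact vy=-28.370
  bounce: vy ← 0.6·28.370 = 17.022
Arc 2: start y=0.000, vy=17.022 → t=3.470, apex=14.768, x_land=41.646, impact vy=-17.022
  bounce: vy ← 0.6·17.022 = 10.213
Arc 3: start y=0.000, vy=10.213 → t=2.082, apex=5.317, x_land=51.641, impact vy=-10.213
  bounce: vy ← 0.6·10.213 = 6.128
Arc 4: start y=0.000, vy=6.128 → t=1.249, apex=1.914, x_land=57.638, impact vy=-6.128
  bounce: vy ← 0.6·6.128 = 3.677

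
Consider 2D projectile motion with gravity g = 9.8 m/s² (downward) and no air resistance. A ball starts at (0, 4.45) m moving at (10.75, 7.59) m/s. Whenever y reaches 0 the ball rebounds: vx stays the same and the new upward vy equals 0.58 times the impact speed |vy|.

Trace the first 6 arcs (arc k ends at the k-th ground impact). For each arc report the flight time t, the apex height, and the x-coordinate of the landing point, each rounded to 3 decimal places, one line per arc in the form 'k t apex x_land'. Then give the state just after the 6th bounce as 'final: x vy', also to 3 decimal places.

1 2.002 7.389 21.527
2 1.424 2.486 36.840
3 0.826 0.836 45.722
4 0.479 0.281 50.873
5 0.278 0.095 53.861
6 0.161 0.032 55.594
final: 55.594 0.458

Arc 1: start y=4.450, vy=7.590 → t=2.002, apex=7.389, x_land=21.527, impact vy=-12.034
  bounce: vy ← 0.58·12.034 = 6.980
Arc 2: start y=0.000, vy=6.980 → t=1.424, apex=2.486, x_land=36.840, impact vy=-6.980
  bounce: vy ← 0.58·6.980 = 4.048
Arc 3: start y=0.000, vy=4.048 → t=0.826, apex=0.836, x_land=45.722, impact vy=-4.048
  bounce: vy ← 0.58·4.048 = 2.348
Arc 4: start y=0.000, vy=2.348 → t=0.479, apex=0.281, x_land=50.873, impact vy=-2.348
  bounce: vy ← 0.58·2.348 = 1.362
Arc 5: start y=0.000, vy=1.362 → t=0.278, apex=0.095, x_land=53.861, impact vy=-1.362
  bounce: vy ← 0.58·1.362 = 0.790
Arc 6: start y=0.000, vy=0.790 → t=0.161, apex=0.032, x_land=55.594, impact vy=-0.790
  bounce: vy ← 0.58·0.790 = 0.458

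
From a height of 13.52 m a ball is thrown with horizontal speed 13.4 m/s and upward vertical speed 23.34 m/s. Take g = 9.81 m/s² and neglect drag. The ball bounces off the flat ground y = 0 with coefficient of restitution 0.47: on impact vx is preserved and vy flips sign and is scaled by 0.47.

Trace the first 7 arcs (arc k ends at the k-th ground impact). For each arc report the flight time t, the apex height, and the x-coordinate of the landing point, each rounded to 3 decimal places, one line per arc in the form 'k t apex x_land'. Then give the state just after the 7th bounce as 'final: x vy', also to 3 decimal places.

Arc 1: start y=13.520, vy=23.340 → t=5.280, apex=41.285, x_land=70.757, impact vy=-28.461
  bounce: vy ← 0.47·28.461 = 13.377
Arc 2: start y=0.000, vy=13.377 → t=2.727, apex=9.120, x_land=107.301, impact vy=-13.377
  bounce: vy ← 0.47·13.377 = 6.287
Arc 3: start y=0.000, vy=6.287 → t=1.282, apex=2.015, x_land=124.477, impact vy=-6.287
  bounce: vy ← 0.47·6.287 = 2.955
Arc 4: start y=0.000, vy=2.955 → t=0.602, apex=0.445, x_land=132.549, impact vy=-2.955
  bounce: vy ← 0.47·2.955 = 1.389
Arc 5: start y=0.000, vy=1.389 → t=0.283, apex=0.098, x_land=136.343, impact vy=-1.389
  bounce: vy ← 0.47·1.389 = 0.653
Arc 6: start y=0.000, vy=0.653 → t=0.133, apex=0.022, x_land=138.126, impact vy=-0.653
  bounce: vy ← 0.47·0.653 = 0.307
Arc 7: start y=0.000, vy=0.307 → t=0.063, apex=0.005, x_land=138.964, impact vy=-0.307
  bounce: vy ← 0.47·0.307 = 0.144

1 5.280 41.285 70.757
2 2.727 9.120 107.301
3 1.282 2.015 124.477
4 0.602 0.445 132.549
5 0.283 0.098 136.343
6 0.133 0.022 138.126
7 0.063 0.005 138.964
final: 138.964 0.144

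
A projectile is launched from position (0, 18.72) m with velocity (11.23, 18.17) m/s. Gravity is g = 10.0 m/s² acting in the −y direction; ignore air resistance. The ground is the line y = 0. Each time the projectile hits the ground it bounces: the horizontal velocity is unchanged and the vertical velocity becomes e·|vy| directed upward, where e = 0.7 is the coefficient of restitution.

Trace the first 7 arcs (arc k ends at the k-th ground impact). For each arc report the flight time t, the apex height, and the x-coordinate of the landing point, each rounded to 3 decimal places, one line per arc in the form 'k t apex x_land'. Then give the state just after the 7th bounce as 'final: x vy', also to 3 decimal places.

1 4.471 35.227 50.213
2 3.716 17.261 91.945
3 2.601 8.458 121.157
4 1.821 4.144 141.605
5 1.275 2.031 155.919
6 0.892 0.995 165.939
7 0.625 0.488 172.952
final: 172.952 2.186

Arc 1: start y=18.720, vy=18.170 → t=4.471, apex=35.227, x_land=50.213, impact vy=-26.543
  bounce: vy ← 0.7·26.543 = 18.580
Arc 2: start y=0.000, vy=18.580 → t=3.716, apex=17.261, x_land=91.945, impact vy=-18.580
  bounce: vy ← 0.7·18.580 = 13.006
Arc 3: start y=0.000, vy=13.006 → t=2.601, apex=8.458, x_land=121.157, impact vy=-13.006
  bounce: vy ← 0.7·13.006 = 9.104
Arc 4: start y=0.000, vy=9.104 → t=1.821, apex=4.144, x_land=141.605, impact vy=-9.104
  bounce: vy ← 0.7·9.104 = 6.373
Arc 5: start y=0.000, vy=6.373 → t=1.275, apex=2.031, x_land=155.919, impact vy=-6.373
  bounce: vy ← 0.7·6.373 = 4.461
Arc 6: start y=0.000, vy=4.461 → t=0.892, apex=0.995, x_land=165.939, impact vy=-4.461
  bounce: vy ← 0.7·4.461 = 3.123
Arc 7: start y=0.000, vy=3.123 → t=0.625, apex=0.488, x_land=172.952, impact vy=-3.123
  bounce: vy ← 0.7·3.123 = 2.186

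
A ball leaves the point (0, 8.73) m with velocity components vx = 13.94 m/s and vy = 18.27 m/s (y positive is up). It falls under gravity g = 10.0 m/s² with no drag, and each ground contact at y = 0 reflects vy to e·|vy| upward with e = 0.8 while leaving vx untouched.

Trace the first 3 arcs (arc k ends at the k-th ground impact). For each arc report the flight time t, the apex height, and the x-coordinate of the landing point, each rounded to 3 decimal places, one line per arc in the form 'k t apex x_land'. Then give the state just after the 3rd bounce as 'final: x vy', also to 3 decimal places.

Arc 1: start y=8.730, vy=18.270 → t=4.082, apex=25.420, x_land=56.900, impact vy=-22.548
  bounce: vy ← 0.8·22.548 = 18.038
Arc 2: start y=0.000, vy=18.038 → t=3.608, apex=16.269, x_land=107.190, impact vy=-18.038
  bounce: vy ← 0.8·18.038 = 14.430
Arc 3: start y=0.000, vy=14.430 → t=2.886, apex=10.412, x_land=147.422, impact vy=-14.430
  bounce: vy ← 0.8·14.430 = 11.544

1 4.082 25.420 56.900
2 3.608 16.269 107.190
3 2.886 10.412 147.422
final: 147.422 11.544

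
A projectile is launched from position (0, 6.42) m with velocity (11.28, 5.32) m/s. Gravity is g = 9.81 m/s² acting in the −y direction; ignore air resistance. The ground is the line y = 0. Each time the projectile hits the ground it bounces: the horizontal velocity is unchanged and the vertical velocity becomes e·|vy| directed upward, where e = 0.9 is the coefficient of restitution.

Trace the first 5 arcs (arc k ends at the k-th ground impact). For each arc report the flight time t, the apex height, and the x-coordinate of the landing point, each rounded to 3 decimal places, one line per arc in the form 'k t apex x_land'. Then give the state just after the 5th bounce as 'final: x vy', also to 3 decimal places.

1 1.808 7.863 20.399
2 2.279 6.369 46.105
3 2.051 5.159 69.241
4 1.846 4.178 90.063
5 1.661 3.385 108.803
final: 108.803 7.334

Arc 1: start y=6.420, vy=5.320 → t=1.808, apex=7.863, x_land=20.399, impact vy=-12.420
  bounce: vy ← 0.9·12.420 = 11.178
Arc 2: start y=0.000, vy=11.178 → t=2.279, apex=6.369, x_land=46.105, impact vy=-11.178
  bounce: vy ← 0.9·11.178 = 10.060
Arc 3: start y=0.000, vy=10.060 → t=2.051, apex=5.159, x_land=69.241, impact vy=-10.060
  bounce: vy ← 0.9·10.060 = 9.054
Arc 4: start y=0.000, vy=9.054 → t=1.846, apex=4.178, x_land=90.063, impact vy=-9.054
  bounce: vy ← 0.9·9.054 = 8.149
Arc 5: start y=0.000, vy=8.149 → t=1.661, apex=3.385, x_land=108.803, impact vy=-8.149
  bounce: vy ← 0.9·8.149 = 7.334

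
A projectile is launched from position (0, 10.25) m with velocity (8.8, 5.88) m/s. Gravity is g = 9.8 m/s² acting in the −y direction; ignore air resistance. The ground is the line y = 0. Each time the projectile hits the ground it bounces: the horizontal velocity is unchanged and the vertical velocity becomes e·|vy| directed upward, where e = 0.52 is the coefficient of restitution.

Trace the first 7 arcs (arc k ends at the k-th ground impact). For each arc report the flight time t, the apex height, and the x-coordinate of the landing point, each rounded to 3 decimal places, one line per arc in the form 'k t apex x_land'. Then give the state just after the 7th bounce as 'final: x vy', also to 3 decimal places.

1 2.166 12.014 19.059
2 1.628 3.249 33.390
3 0.847 0.878 40.842
4 0.440 0.238 44.717
5 0.229 0.064 46.732
6 0.119 0.017 47.779
7 0.062 0.005 48.324
final: 48.324 0.158

Arc 1: start y=10.250, vy=5.880 → t=2.166, apex=12.014, x_land=19.059, impact vy=-15.345
  bounce: vy ← 0.52·15.345 = 7.979
Arc 2: start y=0.000, vy=7.979 → t=1.628, apex=3.249, x_land=33.390, impact vy=-7.979
  bounce: vy ← 0.52·7.979 = 4.149
Arc 3: start y=0.000, vy=4.149 → t=0.847, apex=0.878, x_land=40.842, impact vy=-4.149
  bounce: vy ← 0.52·4.149 = 2.158
Arc 4: start y=0.000, vy=2.158 → t=0.440, apex=0.238, x_land=44.717, impact vy=-2.158
  bounce: vy ← 0.52·2.158 = 1.122
Arc 5: start y=0.000, vy=1.122 → t=0.229, apex=0.064, x_land=46.732, impact vy=-1.122
  bounce: vy ← 0.52·1.122 = 0.583
Arc 6: start y=0.000, vy=0.583 → t=0.119, apex=0.017, x_land=47.779, impact vy=-0.583
  bounce: vy ← 0.52·0.583 = 0.303
Arc 7: start y=0.000, vy=0.303 → t=0.062, apex=0.005, x_land=48.324, impact vy=-0.303
  bounce: vy ← 0.52·0.303 = 0.158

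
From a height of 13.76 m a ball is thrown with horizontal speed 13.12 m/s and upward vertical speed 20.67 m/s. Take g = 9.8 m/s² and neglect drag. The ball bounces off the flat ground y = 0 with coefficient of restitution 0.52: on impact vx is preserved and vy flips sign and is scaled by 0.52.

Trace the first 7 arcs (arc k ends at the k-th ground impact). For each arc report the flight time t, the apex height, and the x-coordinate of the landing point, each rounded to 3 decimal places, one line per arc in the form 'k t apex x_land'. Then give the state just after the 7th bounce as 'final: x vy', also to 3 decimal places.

Arc 1: start y=13.760, vy=20.670 → t=4.803, apex=35.558, x_land=63.016, impact vy=-26.400
  bounce: vy ← 0.52·26.400 = 13.728
Arc 2: start y=0.000, vy=13.728 → t=2.802, apex=9.615, x_land=99.773, impact vy=-13.728
  bounce: vy ← 0.52·13.728 = 7.138
Arc 3: start y=0.000, vy=7.138 → t=1.457, apex=2.600, x_land=118.886, impact vy=-7.138
  bounce: vy ← 0.52·7.138 = 3.712
Arc 4: start y=0.000, vy=3.712 → t=0.758, apex=0.703, x_land=128.826, impact vy=-3.712
  bounce: vy ← 0.52·3.712 = 1.930
Arc 5: start y=0.000, vy=1.930 → t=0.394, apex=0.190, x_land=133.994, impact vy=-1.930
  bounce: vy ← 0.52·1.930 = 1.004
Arc 6: start y=0.000, vy=1.004 → t=0.205, apex=0.051, x_land=136.681, impact vy=-1.004
  bounce: vy ← 0.52·1.004 = 0.522
Arc 7: start y=0.000, vy=0.522 → t=0.107, apex=0.014, x_land=138.079, impact vy=-0.522
  bounce: vy ← 0.52·0.522 = 0.271

1 4.803 35.558 63.016
2 2.802 9.615 99.773
3 1.457 2.600 118.886
4 0.758 0.703 128.826
5 0.394 0.190 133.994
6 0.205 0.051 136.681
7 0.107 0.014 138.079
final: 138.079 0.271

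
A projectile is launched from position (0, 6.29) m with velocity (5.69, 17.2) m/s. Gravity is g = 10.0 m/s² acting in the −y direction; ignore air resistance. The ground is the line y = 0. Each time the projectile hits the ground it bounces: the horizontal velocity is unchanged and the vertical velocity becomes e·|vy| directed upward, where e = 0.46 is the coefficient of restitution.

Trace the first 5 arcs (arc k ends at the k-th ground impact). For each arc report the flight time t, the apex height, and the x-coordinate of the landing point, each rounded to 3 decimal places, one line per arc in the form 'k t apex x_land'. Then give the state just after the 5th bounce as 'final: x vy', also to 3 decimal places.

1 3.773 21.082 21.471
2 1.889 4.461 32.220
3 0.869 0.944 37.164
4 0.400 0.200 39.439
5 0.184 0.042 40.485
final: 40.485 0.423

Arc 1: start y=6.290, vy=17.200 → t=3.773, apex=21.082, x_land=21.471, impact vy=-20.534
  bounce: vy ← 0.46·20.534 = 9.446
Arc 2: start y=0.000, vy=9.446 → t=1.889, apex=4.461, x_land=32.220, impact vy=-9.446
  bounce: vy ← 0.46·9.446 = 4.345
Arc 3: start y=0.000, vy=4.345 → t=0.869, apex=0.944, x_land=37.164, impact vy=-4.345
  bounce: vy ← 0.46·4.345 = 1.999
Arc 4: start y=0.000, vy=1.999 → t=0.400, apex=0.200, x_land=39.439, impact vy=-1.999
  bounce: vy ← 0.46·1.999 = 0.919
Arc 5: start y=0.000, vy=0.919 → t=0.184, apex=0.042, x_land=40.485, impact vy=-0.919
  bounce: vy ← 0.46·0.919 = 0.423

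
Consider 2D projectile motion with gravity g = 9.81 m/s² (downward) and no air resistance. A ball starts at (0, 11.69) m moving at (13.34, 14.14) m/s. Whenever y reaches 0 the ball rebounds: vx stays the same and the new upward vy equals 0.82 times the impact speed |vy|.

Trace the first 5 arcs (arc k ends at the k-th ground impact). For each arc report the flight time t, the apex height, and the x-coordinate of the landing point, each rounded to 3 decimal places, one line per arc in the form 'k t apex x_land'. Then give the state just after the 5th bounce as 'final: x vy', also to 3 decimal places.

1 3.553 21.881 47.403
2 3.464 14.713 93.610
3 2.840 9.893 131.500
4 2.329 6.652 162.570
5 1.910 4.473 188.047
final: 188.047 7.682

Arc 1: start y=11.690, vy=14.140 → t=3.553, apex=21.881, x_land=47.403, impact vy=-20.719
  bounce: vy ← 0.82·20.719 = 16.990
Arc 2: start y=0.000, vy=16.990 → t=3.464, apex=14.713, x_land=93.610, impact vy=-16.990
  bounce: vy ← 0.82·16.990 = 13.932
Arc 3: start y=0.000, vy=13.932 → t=2.840, apex=9.893, x_land=131.500, impact vy=-13.932
  bounce: vy ← 0.82·13.932 = 11.424
Arc 4: start y=0.000, vy=11.424 → t=2.329, apex=6.652, x_land=162.570, impact vy=-11.424
  bounce: vy ← 0.82·11.424 = 9.368
Arc 5: start y=0.000, vy=9.368 → t=1.910, apex=4.473, x_land=188.047, impact vy=-9.368
  bounce: vy ← 0.82·9.368 = 7.682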